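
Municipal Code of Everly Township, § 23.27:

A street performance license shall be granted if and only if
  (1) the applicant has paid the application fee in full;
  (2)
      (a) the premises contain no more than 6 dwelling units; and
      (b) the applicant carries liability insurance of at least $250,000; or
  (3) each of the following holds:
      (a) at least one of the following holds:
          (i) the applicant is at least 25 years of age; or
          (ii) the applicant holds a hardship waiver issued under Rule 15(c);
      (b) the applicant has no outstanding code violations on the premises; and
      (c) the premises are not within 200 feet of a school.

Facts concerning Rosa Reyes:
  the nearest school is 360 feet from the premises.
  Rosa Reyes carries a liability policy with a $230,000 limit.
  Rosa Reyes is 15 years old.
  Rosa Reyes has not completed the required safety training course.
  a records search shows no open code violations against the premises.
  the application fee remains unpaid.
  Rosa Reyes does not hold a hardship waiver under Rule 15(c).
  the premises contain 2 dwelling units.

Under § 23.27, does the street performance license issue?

No — denied.

(1) fee paid — fails.
(a) ≤ 6 units — satisfied.
(b) insurance ≥ $250,000 — not satisfied.
(2): T AND F → false.
(i) age ≥ 25 — fails.
(ii) hardship waiver — not met.
(a) = F OR F = false.
(b) no code violations — holds.
(c) ≥200 ft from school — holds.
So (3) is not satisfied (F AND T AND T).
Overall = F OR F OR F = false.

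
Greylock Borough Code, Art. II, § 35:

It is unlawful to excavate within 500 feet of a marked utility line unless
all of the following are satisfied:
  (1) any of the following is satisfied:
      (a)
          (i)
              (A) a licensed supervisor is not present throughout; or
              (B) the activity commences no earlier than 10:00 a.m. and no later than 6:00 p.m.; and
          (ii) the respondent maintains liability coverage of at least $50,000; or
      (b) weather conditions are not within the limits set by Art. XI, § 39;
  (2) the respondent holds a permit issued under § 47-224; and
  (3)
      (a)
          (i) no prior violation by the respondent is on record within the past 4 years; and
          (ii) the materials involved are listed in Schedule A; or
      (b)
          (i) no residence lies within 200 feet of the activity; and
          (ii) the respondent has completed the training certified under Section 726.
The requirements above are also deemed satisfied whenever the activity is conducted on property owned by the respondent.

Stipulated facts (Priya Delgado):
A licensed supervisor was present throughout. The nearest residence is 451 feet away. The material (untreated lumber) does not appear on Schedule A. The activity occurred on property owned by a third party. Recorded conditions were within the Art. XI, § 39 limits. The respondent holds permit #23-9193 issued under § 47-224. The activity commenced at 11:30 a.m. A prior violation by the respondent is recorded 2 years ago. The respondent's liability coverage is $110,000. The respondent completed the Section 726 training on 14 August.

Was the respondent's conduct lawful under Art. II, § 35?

Yes — lawful.

(A) not (supervisor present) — not satisfied.
(B) start within hours — satisfied.
(i): F OR T → true.
(ii) coverage ≥ $50,000 — holds.
So (a) is satisfied (T AND T).
(b) not (weather ok) — not satisfied.
(1) = T OR F = true.
(2) holds permit — met.
(i) no prior violation — fails.
(ii) Schedule A material — not satisfied.
So (a) is not satisfied (F AND F).
(i) no residence in 200 ft — holds.
(ii) training certified — met.
So (b) is satisfied (T AND T).
So (3) is satisfied (F OR T).
So Overall is satisfied (T AND T AND T).
Exception (own property) — not satisfied.
Result: main true OR exception false → true.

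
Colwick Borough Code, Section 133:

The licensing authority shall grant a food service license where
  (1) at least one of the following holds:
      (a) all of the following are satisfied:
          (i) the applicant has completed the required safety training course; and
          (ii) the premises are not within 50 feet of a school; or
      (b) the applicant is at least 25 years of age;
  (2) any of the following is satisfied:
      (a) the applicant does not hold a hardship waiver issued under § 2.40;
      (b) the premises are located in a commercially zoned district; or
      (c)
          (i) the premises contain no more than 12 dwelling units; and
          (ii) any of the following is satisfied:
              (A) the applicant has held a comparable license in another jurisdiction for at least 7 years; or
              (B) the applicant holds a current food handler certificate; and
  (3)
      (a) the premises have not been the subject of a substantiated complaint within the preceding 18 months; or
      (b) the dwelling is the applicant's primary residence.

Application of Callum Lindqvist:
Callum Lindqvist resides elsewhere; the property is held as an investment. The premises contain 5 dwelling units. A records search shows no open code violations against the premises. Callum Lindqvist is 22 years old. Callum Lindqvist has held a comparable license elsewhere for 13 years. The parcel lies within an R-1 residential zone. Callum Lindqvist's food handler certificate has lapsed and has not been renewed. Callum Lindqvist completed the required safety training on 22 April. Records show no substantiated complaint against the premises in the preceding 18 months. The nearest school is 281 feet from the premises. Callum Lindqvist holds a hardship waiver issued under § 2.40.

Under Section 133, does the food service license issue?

(i) safety training — satisfied.
(ii) ≥50 ft from school — met.
(a): T AND T → true.
(b) age ≥ 25 — not met.
(1) = T OR F = true.
(a) not (hardship waiver) — not met.
(b) commercially zoned — not satisfied.
(i) ≤ 12 units — holds.
(A) prior license ≥ 7 yr — satisfied.
(B) food handler cert. — not satisfied.
(ii) = T OR F = true.
(c) = T AND T = true.
So (2) is satisfied (F OR F OR T).
(a) no complaint in 18 mo. — holds.
(b) primary residence — not met.
So (3) is satisfied (T OR F).
Overall = T AND T AND T = true.

Yes — granted.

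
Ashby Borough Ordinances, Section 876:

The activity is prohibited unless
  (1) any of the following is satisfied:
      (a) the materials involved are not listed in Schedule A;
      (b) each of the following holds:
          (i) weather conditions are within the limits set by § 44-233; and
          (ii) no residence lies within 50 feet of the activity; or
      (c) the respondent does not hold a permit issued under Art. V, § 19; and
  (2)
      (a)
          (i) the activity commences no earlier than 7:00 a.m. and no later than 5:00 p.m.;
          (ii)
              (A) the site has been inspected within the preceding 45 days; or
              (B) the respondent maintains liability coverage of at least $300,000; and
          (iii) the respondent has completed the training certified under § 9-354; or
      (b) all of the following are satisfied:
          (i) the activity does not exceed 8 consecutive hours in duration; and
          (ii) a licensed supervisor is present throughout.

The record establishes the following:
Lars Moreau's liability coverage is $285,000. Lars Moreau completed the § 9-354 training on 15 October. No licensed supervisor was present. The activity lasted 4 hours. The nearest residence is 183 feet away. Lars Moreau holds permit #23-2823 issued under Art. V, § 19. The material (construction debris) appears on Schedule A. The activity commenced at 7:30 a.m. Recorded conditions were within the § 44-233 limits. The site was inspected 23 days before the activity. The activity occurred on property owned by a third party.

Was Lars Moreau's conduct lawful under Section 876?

(a) not (Schedule A material) — not met.
(i) weather ok — holds.
(ii) no residence in 50 ft — satisfied.
So (b) is satisfied (T AND T).
(c) not (holds permit) — not met.
(1): F OR T OR F → true.
(i) start within hours — met.
(A) site inspected — holds.
(B) coverage ≥ $300,000 — fails.
(ii) = T OR F = true.
(iii) training certified — satisfied.
So (a) is satisfied (T AND T AND T).
(i) ≤ 8 hrs duration — met.
(ii) supervisor present — fails.
(b): T AND F → false.
So (2) is satisfied (T OR F).
Overall = T AND T = true.

Yes — lawful.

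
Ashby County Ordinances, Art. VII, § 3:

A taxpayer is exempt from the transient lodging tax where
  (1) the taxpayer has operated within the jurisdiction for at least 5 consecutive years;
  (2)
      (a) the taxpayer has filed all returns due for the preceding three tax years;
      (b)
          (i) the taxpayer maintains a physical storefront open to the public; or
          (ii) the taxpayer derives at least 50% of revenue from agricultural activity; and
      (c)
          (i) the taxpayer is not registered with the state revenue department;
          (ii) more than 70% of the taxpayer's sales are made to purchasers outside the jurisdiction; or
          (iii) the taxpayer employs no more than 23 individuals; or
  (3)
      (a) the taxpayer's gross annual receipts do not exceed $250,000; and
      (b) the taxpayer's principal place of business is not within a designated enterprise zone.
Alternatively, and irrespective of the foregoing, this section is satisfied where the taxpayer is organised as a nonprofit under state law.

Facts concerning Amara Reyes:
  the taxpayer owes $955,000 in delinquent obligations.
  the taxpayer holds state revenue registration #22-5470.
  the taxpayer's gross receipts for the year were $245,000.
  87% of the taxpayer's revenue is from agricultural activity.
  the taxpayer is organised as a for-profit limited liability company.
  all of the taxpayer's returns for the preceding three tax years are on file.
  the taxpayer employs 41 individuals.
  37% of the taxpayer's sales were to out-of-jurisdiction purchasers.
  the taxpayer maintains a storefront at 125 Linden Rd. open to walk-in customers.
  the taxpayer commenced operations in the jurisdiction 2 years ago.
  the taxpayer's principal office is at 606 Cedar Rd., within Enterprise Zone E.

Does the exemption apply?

(1) ≥ 5 yrs in jurisdiction — not satisfied.
(a) returns current — satisfied.
(i) has storefront — satisfied.
(ii) ≥50% agricultural — met.
So (b) is satisfied (T OR T).
(i) not (state-registered) — not met.
(ii) >70% out-of-jur. sales — not satisfied.
(iii) ≤ 23 employees — not met.
So (c) is not satisfied (F OR F OR F).
So (2) is not satisfied (T AND T AND F).
(a) receipts ≤ $250,000 — met.
(b) not (in enterprise zone) — not satisfied.
(3): T AND F → false.
Overall = F OR F OR F = false.
Exception (nonprofit) — not satisfied.
Result: main false OR exception false → false.

No — not exempt.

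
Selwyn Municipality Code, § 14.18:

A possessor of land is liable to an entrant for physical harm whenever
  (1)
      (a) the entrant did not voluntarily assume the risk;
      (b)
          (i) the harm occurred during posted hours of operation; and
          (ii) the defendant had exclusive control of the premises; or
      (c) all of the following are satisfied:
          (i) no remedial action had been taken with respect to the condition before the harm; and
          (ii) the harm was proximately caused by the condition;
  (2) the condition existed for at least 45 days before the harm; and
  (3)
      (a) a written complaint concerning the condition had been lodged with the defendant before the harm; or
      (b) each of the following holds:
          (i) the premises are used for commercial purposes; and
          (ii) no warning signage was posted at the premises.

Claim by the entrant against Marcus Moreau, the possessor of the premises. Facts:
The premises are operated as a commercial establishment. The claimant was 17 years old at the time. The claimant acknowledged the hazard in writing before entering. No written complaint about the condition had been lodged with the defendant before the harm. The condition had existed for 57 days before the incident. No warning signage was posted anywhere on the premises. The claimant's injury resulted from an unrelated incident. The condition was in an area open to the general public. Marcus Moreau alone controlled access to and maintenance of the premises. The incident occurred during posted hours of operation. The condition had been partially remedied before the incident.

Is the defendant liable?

Yes — liable.

(a) no assumed risk — not satisfied.
(i) during posted hours — satisfied.
(ii) exclusive control — satisfied.
(b) = T AND T = true.
(i) no remedial action — not satisfied.
(ii) proximate cause — not satisfied.
(c): F AND F → false.
(1): F OR T OR F → true.
(2) condition ≥45 days old — satisfied.
(a) complaint lodged — not satisfied.
(i) commercial use — met.
(ii) no signage posted — holds.
(b): T AND T → true.
(3): F OR T → true.
Overall = T AND T AND T = true.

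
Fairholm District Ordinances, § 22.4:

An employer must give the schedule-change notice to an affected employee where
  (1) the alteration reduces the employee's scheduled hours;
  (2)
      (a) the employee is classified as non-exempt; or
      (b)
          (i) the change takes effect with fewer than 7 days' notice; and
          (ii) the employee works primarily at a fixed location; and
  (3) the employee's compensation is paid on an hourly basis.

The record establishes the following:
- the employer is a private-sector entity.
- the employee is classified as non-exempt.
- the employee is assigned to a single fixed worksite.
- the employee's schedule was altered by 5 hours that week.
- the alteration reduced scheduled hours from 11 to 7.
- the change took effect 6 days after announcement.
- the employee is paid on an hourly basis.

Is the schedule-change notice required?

Yes — required.

(1) hours reduced — satisfied.
(a) non-exempt — met.
(i) < 7 days' notice — satisfied.
(ii) fixed location — satisfied.
(b) = T AND T = true.
So (2) is satisfied (T OR T).
(3) hourly-paid — met.
Overall: T AND T AND T → true.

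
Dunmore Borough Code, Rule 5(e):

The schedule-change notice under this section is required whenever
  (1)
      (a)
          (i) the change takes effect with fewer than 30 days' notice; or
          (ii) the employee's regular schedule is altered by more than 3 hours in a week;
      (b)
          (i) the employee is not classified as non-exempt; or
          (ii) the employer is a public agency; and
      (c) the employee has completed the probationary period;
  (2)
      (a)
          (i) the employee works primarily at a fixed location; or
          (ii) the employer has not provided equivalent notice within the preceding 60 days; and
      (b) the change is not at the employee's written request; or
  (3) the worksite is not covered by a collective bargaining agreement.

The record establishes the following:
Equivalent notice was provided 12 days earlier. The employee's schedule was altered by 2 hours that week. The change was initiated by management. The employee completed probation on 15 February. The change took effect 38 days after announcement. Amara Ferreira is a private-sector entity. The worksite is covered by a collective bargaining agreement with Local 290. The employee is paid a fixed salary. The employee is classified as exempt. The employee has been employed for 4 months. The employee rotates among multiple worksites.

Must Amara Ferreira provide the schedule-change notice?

(i) < 30 days' notice — fails.
(ii) schedule shift > 3h — not met.
(a): F OR F → false.
(i) not (non-exempt) — met.
(ii) public agency — not met.
(b) = T OR F = true.
(c) past probation — satisfied.
(1): F AND T AND T → false.
(i) fixed location — fails.
(ii) no recent notice — fails.
(a): F OR F → false.
(b) not employee-requested — met.
So (2) is not satisfied (F AND T).
(3) no CBA — fails.
So Overall is not satisfied (F OR F OR F).

No — not required.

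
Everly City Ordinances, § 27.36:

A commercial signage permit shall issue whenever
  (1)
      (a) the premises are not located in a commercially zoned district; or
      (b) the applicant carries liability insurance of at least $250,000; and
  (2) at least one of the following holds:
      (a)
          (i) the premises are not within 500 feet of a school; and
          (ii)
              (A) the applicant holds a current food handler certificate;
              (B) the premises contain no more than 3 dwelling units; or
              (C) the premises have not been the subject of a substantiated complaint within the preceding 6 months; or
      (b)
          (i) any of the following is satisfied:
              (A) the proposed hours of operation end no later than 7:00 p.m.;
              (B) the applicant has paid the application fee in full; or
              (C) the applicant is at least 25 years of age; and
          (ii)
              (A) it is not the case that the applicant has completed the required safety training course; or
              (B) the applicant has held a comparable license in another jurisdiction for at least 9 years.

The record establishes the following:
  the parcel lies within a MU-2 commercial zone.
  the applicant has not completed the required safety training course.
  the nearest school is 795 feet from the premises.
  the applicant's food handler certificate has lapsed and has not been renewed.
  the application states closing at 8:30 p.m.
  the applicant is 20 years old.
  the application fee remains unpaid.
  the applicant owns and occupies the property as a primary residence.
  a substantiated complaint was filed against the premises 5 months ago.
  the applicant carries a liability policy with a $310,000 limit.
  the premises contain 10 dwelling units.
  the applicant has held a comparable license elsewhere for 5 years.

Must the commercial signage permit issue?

(a) not (commercially zoned) — not satisfied.
(b) insurance ≥ $250,000 — met.
So (1) is satisfied (F OR T).
(i) ≥500 ft from school — holds.
(A) food handler cert. — fails.
(B) ≤ 3 units — fails.
(C) no complaint in 6 mo. — fails.
(ii) = F OR F OR F = false.
(a): T AND F → false.
(A) closes by 7 p.m. — not met.
(B) fee paid — not satisfied.
(C) age ≥ 25 — fails.
(i): F OR F OR F → false.
(A) not (safety training) — met.
(B) prior license ≥ 9 yr — fails.
(ii): T OR F → true.
(b): F AND T → false.
(2) = F OR F = false.
Overall = T AND F = false.

No — denied.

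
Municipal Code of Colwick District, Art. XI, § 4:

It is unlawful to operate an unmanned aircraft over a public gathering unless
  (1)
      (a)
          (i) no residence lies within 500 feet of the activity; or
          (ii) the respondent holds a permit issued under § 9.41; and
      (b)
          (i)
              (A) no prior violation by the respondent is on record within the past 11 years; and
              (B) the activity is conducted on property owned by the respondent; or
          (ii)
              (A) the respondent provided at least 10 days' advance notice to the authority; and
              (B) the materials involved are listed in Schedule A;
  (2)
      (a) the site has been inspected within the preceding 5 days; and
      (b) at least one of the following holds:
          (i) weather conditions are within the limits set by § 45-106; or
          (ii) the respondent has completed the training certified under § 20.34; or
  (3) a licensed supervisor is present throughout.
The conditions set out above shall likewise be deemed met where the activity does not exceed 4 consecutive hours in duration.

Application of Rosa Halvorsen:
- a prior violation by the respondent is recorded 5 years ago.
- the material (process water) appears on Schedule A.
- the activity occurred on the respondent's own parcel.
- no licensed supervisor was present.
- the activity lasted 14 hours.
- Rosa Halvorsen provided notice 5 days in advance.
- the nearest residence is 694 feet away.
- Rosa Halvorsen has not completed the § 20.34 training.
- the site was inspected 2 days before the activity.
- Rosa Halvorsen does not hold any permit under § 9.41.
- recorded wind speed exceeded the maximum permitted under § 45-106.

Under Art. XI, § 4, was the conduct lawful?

(i) no residence in 500 ft — satisfied.
(ii) holds permit — not satisfied.
(a): T OR F → true.
(A) no prior violation — fails.
(B) own property — met.
So (i) is not satisfied (F AND T).
(A) ≥10 days' notice — not met.
(B) Schedule A material — met.
(ii) = F AND T = false.
So (b) is not satisfied (F OR F).
(1): T AND F → false.
(a) site inspected — holds.
(i) weather ok — fails.
(ii) training certified — fails.
So (b) is not satisfied (F OR F).
So (2) is not satisfied (T AND F).
(3) supervisor present — not satisfied.
Overall = F OR F OR F = false.
Exception (≤ 4 hrs duration) — not satisfied.
Result: main false OR exception false → false.

No — unlawful.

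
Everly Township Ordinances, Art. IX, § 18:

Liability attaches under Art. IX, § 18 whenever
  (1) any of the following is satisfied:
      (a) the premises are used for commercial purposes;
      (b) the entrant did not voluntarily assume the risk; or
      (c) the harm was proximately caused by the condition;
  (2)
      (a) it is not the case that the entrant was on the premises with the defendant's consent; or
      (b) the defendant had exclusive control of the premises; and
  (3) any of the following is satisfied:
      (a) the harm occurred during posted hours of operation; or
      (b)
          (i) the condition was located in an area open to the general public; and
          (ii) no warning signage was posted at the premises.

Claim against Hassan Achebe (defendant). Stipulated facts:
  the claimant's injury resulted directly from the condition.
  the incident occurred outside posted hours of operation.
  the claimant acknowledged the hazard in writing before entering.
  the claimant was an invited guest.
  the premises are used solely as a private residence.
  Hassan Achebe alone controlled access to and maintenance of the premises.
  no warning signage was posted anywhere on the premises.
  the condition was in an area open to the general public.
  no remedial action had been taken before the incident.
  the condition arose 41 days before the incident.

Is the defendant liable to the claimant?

(a) commercial use — not satisfied.
(b) no assumed risk — fails.
(c) proximate cause — holds.
So (1) is satisfied (F OR F OR T).
(a) not (consent to enter) — not satisfied.
(b) exclusive control — satisfied.
(2): F OR T → true.
(a) during posted hours — not met.
(i) public area — holds.
(ii) no signage posted — met.
So (b) is satisfied (T AND T).
(3): F OR T → true.
Overall = T AND T AND T = true.

Yes — liable.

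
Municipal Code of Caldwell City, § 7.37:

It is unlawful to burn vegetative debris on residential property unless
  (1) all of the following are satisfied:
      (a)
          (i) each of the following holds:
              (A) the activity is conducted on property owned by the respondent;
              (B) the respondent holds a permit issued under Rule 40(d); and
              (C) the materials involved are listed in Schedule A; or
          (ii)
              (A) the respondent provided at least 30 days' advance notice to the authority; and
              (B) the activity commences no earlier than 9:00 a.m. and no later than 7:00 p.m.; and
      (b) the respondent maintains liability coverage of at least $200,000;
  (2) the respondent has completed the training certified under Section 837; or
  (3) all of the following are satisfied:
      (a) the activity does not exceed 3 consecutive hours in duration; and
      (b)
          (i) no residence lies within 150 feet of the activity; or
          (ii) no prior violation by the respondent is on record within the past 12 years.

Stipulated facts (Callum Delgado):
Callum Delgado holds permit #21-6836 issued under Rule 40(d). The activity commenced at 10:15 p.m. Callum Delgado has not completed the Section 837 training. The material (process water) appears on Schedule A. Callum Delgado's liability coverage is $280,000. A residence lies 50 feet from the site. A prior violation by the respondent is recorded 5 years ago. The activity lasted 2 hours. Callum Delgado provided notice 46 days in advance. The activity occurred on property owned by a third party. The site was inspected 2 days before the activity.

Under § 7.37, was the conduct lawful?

No — unlawful.

(A) own property — not met.
(B) holds permit — satisfied.
(C) Schedule A material — satisfied.
(i) = F AND T AND T = false.
(A) ≥30 days' notice — satisfied.
(B) start within hours — not satisfied.
(ii): T AND F → false.
(a) = F OR F = false.
(b) coverage ≥ $200,000 — met.
(1): F AND T → false.
(2) training certified — not met.
(a) ≤ 3 hrs duration — satisfied.
(i) no residence in 150 ft — not met.
(ii) no prior violation — not satisfied.
So (b) is not satisfied (F OR F).
So (3) is not satisfied (T AND F).
Overall: F OR F OR F → false.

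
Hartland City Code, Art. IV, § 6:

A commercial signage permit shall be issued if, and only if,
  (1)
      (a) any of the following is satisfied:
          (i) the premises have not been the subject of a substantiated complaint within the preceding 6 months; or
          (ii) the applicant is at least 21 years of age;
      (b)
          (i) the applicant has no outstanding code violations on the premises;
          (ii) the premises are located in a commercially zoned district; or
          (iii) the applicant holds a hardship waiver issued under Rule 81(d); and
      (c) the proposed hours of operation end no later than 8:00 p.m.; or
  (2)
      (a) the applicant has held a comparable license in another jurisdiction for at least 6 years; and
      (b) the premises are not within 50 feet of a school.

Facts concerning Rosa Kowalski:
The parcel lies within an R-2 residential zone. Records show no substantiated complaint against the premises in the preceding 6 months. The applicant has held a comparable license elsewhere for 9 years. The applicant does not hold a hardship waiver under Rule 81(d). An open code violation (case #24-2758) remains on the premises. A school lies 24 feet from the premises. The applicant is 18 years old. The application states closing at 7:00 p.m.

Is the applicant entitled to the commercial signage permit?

(i) no complaint in 6 mo. — met.
(ii) age ≥ 21 — not satisfied.
So (a) is satisfied (T OR F).
(i) no code violations — not satisfied.
(ii) commercially zoned — fails.
(iii) hardship waiver — not met.
(b): F OR F OR F → false.
(c) closes by 8 p.m. — met.
So (1) is not satisfied (T AND F AND T).
(a) prior license ≥ 6 yr — satisfied.
(b) ≥50 ft from school — not met.
So (2) is not satisfied (T AND F).
Overall: F OR F → false.

No — denied.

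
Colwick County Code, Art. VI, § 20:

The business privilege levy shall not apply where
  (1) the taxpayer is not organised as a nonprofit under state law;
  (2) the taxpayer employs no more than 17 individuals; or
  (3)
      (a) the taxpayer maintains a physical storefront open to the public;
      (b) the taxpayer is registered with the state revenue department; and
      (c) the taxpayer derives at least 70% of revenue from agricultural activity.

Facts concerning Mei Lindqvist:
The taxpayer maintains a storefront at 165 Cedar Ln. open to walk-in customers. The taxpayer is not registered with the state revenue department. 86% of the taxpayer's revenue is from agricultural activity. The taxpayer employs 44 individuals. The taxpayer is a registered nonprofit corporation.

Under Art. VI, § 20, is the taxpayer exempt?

(1) not (nonprofit) — not satisfied.
(2) ≤ 17 employees — fails.
(a) has storefront — holds.
(b) state-registered — fails.
(c) ≥70% agricultural — met.
(3): T AND F AND T → false.
Overall: F OR F OR F → false.

No — not exempt.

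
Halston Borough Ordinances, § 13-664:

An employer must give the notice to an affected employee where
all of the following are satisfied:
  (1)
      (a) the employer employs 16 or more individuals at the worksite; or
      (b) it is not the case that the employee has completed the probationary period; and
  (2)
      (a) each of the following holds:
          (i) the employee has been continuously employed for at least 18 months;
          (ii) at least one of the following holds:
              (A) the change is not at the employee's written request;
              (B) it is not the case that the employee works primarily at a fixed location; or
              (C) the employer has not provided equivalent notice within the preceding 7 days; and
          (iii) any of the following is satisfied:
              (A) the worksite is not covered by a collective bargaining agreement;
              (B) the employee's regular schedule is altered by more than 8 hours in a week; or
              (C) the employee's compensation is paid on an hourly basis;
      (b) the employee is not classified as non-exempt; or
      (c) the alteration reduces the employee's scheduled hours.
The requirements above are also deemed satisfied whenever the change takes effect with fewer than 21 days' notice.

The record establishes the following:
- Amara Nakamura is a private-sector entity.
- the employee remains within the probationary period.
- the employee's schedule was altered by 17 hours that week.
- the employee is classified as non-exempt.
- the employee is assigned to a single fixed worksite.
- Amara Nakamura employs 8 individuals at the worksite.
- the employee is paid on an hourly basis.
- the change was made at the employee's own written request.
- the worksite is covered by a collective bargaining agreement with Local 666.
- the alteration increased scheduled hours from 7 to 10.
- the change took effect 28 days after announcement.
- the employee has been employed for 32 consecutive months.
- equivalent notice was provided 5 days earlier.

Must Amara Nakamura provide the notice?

No — not required.

(a) ≥ 16 at site — not satisfied.
(b) not (past probation) — holds.
(1): F OR T → true.
(i) tenure ≥ 18 mo. — satisfied.
(A) not employee-requested — fails.
(B) not (fixed location) — not met.
(C) no recent notice — not satisfied.
(ii): F OR F OR F → false.
(A) no CBA — not satisfied.
(B) schedule shift > 8h — satisfied.
(C) hourly-paid — holds.
(iii): F OR T OR T → true.
So (a) is not satisfied (T AND F AND T).
(b) not (non-exempt) — not satisfied.
(c) hours reduced — not met.
(2) = F OR F OR F = false.
Overall: T AND F → false.
Exception (< 21 days' notice) — not satisfied.
Result: main false OR exception false → false.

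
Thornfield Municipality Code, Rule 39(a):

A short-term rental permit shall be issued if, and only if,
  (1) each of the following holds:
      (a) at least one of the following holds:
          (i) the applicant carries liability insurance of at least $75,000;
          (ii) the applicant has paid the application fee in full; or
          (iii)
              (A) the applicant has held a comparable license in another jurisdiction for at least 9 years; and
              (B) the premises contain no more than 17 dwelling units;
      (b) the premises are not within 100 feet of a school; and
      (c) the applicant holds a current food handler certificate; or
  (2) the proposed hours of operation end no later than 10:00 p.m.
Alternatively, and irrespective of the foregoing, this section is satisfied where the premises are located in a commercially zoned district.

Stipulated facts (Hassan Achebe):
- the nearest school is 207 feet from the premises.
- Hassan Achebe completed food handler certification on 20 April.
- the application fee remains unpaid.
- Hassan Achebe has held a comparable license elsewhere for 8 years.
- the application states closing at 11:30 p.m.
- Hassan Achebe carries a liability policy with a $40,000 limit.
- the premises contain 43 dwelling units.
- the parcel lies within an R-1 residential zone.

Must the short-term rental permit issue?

(i) insurance ≥ $75,000 — not satisfied.
(ii) fee paid — not satisfied.
(A) prior license ≥ 9 yr — not satisfied.
(B) ≤ 17 units — not satisfied.
So (iii) is not satisfied (F AND F).
So (a) is not satisfied (F OR F OR F).
(b) ≥100 ft from school — holds.
(c) food handler cert. — met.
(1) = F AND T AND T = false.
(2) closes by 10 p.m. — fails.
Overall = F OR F = false.
Exception (commercially zoned) — not satisfied.
Result: main false OR exception false → false.

No — denied.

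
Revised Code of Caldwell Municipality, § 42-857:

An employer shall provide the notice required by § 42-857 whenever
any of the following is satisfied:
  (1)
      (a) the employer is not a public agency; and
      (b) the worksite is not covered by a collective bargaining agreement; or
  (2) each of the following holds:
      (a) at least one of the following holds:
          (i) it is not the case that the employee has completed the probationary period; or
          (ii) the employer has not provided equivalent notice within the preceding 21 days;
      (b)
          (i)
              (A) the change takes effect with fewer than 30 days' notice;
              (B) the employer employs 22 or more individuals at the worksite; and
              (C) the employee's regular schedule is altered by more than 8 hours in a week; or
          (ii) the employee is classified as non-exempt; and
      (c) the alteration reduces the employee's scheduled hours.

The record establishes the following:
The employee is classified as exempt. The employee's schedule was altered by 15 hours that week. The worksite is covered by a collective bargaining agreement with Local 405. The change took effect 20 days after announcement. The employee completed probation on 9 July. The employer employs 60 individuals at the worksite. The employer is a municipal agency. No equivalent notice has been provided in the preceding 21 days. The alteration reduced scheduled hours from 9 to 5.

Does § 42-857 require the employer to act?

Yes — required.

(a) not (public agency) — fails.
(b) no CBA — not met.
(1) = F AND F = false.
(i) not (past probation) — not met.
(ii) no recent notice — holds.
So (a) is satisfied (F OR T).
(A) < 30 days' notice — met.
(B) ≥ 22 at site — holds.
(C) schedule shift > 8h — met.
(i): T AND T AND T → true.
(ii) non-exempt — fails.
(b): T OR F → true.
(c) hours reduced — satisfied.
So (2) is satisfied (T AND T AND T).
Overall = F OR T = true.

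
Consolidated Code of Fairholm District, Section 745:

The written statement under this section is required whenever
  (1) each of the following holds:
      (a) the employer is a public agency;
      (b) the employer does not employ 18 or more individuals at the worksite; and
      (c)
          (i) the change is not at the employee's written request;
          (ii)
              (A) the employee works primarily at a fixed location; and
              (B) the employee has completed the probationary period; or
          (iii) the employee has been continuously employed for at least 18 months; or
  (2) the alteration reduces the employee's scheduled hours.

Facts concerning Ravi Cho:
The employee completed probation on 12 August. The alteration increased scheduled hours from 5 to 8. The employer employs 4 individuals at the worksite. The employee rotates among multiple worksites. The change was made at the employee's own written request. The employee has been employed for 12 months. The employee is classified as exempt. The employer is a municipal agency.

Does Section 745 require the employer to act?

(a) public agency — holds.
(b) not (≥ 18 at site) — satisfied.
(i) not employee-requested — fails.
(A) fixed location — fails.
(B) past probation — satisfied.
(ii): F AND T → false.
(iii) tenure ≥ 18 mo. — not met.
(c): F OR F OR F → false.
(1): T AND T AND F → false.
(2) hours reduced — not satisfied.
Overall: F OR F → false.

No — not required.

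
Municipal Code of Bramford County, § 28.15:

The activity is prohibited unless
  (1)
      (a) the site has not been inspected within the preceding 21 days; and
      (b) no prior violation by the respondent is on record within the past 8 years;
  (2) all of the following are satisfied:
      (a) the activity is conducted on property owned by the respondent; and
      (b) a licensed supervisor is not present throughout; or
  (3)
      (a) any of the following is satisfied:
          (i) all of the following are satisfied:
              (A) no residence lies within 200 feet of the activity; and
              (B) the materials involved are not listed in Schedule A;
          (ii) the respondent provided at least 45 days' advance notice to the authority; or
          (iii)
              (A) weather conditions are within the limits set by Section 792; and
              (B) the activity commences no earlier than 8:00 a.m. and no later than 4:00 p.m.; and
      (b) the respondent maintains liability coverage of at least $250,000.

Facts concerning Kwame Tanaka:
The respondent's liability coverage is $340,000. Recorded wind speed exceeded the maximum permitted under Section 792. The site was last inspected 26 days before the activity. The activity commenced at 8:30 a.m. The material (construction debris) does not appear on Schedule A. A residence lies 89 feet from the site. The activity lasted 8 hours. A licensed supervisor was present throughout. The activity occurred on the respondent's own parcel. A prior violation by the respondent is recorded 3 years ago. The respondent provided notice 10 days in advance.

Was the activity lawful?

No — unlawful.

(a) not (site inspected) — satisfied.
(b) no prior violation — not satisfied.
(1): T AND F → false.
(a) own property — holds.
(b) not (supervisor present) — not satisfied.
So (2) is not satisfied (T AND F).
(A) no residence in 200 ft — fails.
(B) not (Schedule A material) — met.
(i): F AND T → false.
(ii) ≥45 days' notice — not satisfied.
(A) weather ok — not met.
(B) start within hours — holds.
(iii) = F AND T = false.
(a) = F OR F OR F = false.
(b) coverage ≥ $250,000 — met.
(3): F AND T → false.
So Overall is not satisfied (F OR F OR F).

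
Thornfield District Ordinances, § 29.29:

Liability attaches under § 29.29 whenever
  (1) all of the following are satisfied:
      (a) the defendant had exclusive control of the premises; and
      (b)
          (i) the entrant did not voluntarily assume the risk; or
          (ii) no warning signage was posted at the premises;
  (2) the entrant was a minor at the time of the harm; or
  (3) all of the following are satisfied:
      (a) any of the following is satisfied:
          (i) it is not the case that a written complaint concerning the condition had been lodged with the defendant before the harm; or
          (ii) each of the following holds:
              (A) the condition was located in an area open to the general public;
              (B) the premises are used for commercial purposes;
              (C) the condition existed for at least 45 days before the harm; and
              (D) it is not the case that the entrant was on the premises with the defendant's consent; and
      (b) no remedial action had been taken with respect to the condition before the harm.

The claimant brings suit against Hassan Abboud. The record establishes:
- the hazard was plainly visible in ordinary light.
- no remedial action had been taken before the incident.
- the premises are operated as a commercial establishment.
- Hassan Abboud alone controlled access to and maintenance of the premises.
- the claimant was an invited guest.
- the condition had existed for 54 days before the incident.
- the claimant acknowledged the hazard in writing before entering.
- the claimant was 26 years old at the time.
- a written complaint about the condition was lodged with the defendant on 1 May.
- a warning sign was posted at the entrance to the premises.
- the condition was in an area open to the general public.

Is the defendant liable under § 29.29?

No — not liable.

(a) exclusive control — satisfied.
(i) no assumed risk — fails.
(ii) no signage posted — fails.
(b) = F OR F = false.
So (1) is not satisfied (T AND F).
(2) entrant a minor — not satisfied.
(i) not (complaint lodged) — not satisfied.
(A) public area — satisfied.
(B) commercial use — met.
(C) condition ≥45 days old — holds.
(D) not (consent to enter) — not satisfied.
(ii): T AND T AND T AND F → false.
(a) = F OR F = false.
(b) no remedial action — holds.
So (3) is not satisfied (F AND T).
Overall = F OR F OR F = false.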